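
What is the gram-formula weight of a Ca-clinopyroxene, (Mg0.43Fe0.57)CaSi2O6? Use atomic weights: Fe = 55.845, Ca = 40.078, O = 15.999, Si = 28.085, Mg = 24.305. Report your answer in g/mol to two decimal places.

M = 0.43×24.305 + 0.57×55.845 + 1×40.078 + 2×28.085 + 6×15.999

234.52 g/mol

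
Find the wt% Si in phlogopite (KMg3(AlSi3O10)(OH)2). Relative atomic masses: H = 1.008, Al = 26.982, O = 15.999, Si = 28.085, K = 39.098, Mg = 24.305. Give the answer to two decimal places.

Molar mass of KMg3(AlSi3O10)(OH)2: 1×39.098 + 3×24.305 + 1×26.982 + 3×28.085 + 12×15.999 + 2×1.008 = 417.254 g/mol.
Mass of Si per formula unit: 3 × 28.085 = 84.255 g.
Weight fraction Si = 84.255 / 417.254 = 0.2019.

20.19 mass %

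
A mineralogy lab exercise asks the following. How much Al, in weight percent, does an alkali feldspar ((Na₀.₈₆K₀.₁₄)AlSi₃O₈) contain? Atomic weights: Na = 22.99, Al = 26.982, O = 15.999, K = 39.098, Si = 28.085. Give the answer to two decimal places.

Molar mass of (Na₀.₈₆K₀.₁₄)AlSi₃O₈: 0.86*22.99 + 0.14*39.098 + 1*26.982 + 3*28.085 + 8*15.999 = 264.474 g/mol.
Mass of Al per formula unit: 1 × 26.982 = 26.982 g.
Weight fraction Al = 26.982 / 264.474 = 0.1020.

10.20 weight percent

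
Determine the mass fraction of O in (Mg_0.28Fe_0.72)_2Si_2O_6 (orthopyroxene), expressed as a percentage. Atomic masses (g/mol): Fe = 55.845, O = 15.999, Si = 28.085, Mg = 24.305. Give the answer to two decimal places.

38.99 weight percent

Molar mass of (Mg_0.28Fe_0.72)_2Si_2O_6: 0.56*24.305 + 1.44*55.845 + 2*28.085 + 6*15.999 = 246.192 g/mol.
Mass of O per formula unit: 6 × 15.999 = 95.994 g.
Weight fraction O = 95.994 / 246.192 = 0.3899.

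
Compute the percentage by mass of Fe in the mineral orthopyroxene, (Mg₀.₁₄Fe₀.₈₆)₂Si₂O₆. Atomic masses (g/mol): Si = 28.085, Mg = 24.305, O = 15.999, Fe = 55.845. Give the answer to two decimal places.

Molar mass of (Mg₀.₁₄Fe₀.₈₆)₂Si₂O₆: 0.28·24.305 + 1.72·55.845 + 2·28.085 + 6·15.999 = 255.023 g/mol.
Mass of Fe per formula unit: 1.72 × 55.845 = 96.053 g.
Weight fraction Fe = 96.053 / 255.023 = 0.3766.

37.66 mass %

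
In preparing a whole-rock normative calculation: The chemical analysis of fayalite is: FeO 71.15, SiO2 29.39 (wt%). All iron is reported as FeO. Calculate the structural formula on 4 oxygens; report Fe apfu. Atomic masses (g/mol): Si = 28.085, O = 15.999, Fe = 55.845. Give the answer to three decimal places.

FeO: 71.15/71.844 = 0.99034 mol → 0.99034 mol Fe, 0.99034 mol O.
SiO2: 29.39/60.083 = 0.48916 mol → 0.48916 mol Si, 0.97832 mol O.
Total oxygen = 1.96866 mol. Normalization factor = 4/1.96866 = 2.03184.
Fe per 4 O = 0.99034 × 2.03184 = 2.012.

2.012 Fe apfu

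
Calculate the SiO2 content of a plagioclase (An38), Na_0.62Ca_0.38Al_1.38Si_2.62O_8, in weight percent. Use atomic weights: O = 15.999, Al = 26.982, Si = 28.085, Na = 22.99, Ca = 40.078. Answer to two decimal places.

58.67 wt%

Formula mass = 268.293 g/mol.
2.62 Si → 2.6200 mol SiO2 per formula unit; M(SiO2) = 60.083, so SiO2 mass = 157.417 g.
157.417/268.293 × 100 = 58.67 wt%.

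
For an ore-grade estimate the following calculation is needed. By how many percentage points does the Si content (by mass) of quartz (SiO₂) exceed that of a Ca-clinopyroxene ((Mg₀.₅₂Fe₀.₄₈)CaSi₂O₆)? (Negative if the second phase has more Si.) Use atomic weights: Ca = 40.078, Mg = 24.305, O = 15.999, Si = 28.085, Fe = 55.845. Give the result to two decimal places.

22.50 percentage points

Si in SiO₂: molar mass 60.083 g/mol; 1×28.085 = 28.085 g → 46.74 wt%.
Si in (Mg₀.₅₂Fe₀.₄₈)CaSi₂O₆: molar mass 231.686 g/mol; 2×28.085 = 56.170 g → 24.24 wt%.
Difference = 46.74 − 24.24 = 22.50 percentage points.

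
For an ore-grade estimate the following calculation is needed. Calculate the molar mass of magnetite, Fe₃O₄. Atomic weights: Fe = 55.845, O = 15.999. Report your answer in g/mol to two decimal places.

231.53 g/mol

The formula mass is the sum 3×55.845 + 4×15.999.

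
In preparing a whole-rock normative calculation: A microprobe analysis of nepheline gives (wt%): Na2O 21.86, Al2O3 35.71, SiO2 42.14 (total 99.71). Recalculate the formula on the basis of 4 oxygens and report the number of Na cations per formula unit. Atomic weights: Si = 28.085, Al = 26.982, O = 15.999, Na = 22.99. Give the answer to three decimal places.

Na2O: 21.86/61.979 = 0.35270 mol → 0.70540 mol Na, 0.35270 mol O.
Al2O3: 35.71/101.961 = 0.35023 mol → 0.70046 mol Al, 1.05069 mol O.
SiO2: 42.14/60.083 = 0.70136 mol → 0.70136 mol Si, 1.40272 mol O.
Total oxygen = 2.80611 mol. Normalization factor = 4/2.80611 = 1.42546.
Na per 4 O = 0.70540 × 1.42546 = 1.006.

1.006 Na apfu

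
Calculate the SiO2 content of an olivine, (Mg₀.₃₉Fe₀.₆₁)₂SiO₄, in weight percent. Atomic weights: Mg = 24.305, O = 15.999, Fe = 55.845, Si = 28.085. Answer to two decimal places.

Formula mass = 179.170 g/mol.
1 Si → 1.0000 mol SiO2 per formula unit; M(SiO2) = 60.083, so SiO2 mass = 60.083 g.
60.083/179.170 × 100 = 33.53 wt%.

33.53 wt%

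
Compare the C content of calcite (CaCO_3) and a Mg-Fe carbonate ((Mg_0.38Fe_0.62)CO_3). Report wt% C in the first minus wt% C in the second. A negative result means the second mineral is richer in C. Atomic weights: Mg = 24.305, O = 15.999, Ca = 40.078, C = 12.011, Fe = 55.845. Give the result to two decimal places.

M(CaCO_3) = 100.086 g/mol, so wt% C = 12.011/100.086 × 100 = 12.00%.
M((Mg_0.38Fe_0.62)CO_3) = 103.868 g/mol, so wt% C = 12.011/103.868 × 100 = 11.56%.
12.00 − 11.56 = 0.44 pp.

0.44 percentage points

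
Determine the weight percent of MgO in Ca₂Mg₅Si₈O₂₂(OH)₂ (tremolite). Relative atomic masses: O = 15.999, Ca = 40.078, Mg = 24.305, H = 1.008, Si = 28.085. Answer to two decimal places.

24.81 wt%

M(Ca₂Mg₅Si₈O₂₂(OH)₂) = 812.353 g/mol; M(MgO) = 40.304 g/mol.
Moles MgO per formula unit = 5 Mg ÷ 1 = 5.0000.
MgO fraction = (5.0000 × 40.304) / 812.353 = 201.520/812.353 = 0.2481.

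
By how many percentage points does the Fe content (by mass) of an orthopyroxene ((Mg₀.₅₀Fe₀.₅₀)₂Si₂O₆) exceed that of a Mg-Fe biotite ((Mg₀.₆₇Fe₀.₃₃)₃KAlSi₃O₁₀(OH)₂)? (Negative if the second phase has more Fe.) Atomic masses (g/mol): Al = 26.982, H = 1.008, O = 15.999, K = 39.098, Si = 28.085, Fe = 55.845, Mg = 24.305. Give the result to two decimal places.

11.71 percentage points

First mineral: 55.845 g Fe in 232.314 g formula = 24.04 wt% Fe.
Second mineral: 55.287 g Fe in 448.479 g formula = 12.33 wt% Fe.
24.04% − 12.33% gives a difference of 11.71 percentage points.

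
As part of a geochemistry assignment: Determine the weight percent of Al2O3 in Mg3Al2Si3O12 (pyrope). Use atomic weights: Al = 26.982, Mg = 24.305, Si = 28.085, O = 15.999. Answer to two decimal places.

Formula mass = 403.122 g/mol.
2 Al → 1.0000 mol Al2O3 per formula unit; M(Al2O3) = 101.961, so Al2O3 mass = 101.961 g.
101.961/403.122 × 100 = 25.29 wt%.

25.29 wt%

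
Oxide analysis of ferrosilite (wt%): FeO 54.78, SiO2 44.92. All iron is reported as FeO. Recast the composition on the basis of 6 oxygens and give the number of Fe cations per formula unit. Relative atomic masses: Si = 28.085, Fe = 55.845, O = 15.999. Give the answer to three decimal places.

54.78 wt% FeO ÷ 71.844 g/mol = 0.76249 mol, giving 0.76249 Fe and 0.76249 O.
44.92 wt% SiO2 ÷ 60.083 g/mol = 0.74763 mol, giving 0.74763 Si and 1.49526 O.
Oxygen sums to 2.25775; scaling by 6/2.25775 = 2.65751 puts the formula on 6 O.
Fe: 0.76249 × 2.65751 = 2.026 atoms per formula unit.

2.026 Fe apfu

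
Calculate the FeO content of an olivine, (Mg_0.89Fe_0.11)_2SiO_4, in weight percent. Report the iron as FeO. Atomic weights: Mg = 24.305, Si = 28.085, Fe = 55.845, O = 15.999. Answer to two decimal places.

10.71 wt%

Formula mass = 147.630 g/mol.
0.22 Fe → 0.2200 mol FeO per formula unit; M(FeO) = 71.844, so FeO mass = 15.806 g.
15.806/147.630 × 100 = 10.71 wt%.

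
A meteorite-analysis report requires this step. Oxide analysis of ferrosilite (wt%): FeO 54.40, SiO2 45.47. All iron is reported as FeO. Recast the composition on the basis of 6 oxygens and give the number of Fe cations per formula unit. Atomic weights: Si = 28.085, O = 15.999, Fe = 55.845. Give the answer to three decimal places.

2.001 Fe apfu

FeO: 54.40/71.844 = 0.75720 mol → 0.75720 mol Fe, 0.75720 mol O.
SiO2: 45.47/60.083 = 0.75679 mol → 0.75679 mol Si, 1.51358 mol O.
Total oxygen = 2.27078 mol. Normalization factor = 6/2.27078 = 2.64226.
Fe per 6 O = 0.75720 × 2.64226 = 2.001.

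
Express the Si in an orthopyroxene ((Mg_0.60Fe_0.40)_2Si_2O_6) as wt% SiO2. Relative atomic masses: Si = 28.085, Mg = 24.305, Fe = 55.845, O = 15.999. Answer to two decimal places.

Formula mass = 226.006 g/mol.
2 Si → 2.0000 mol SiO2 per formula unit; M(SiO2) = 60.083, so SiO2 mass = 120.166 g.
120.166/226.006 × 100 = 53.17 wt%.

53.17 wt%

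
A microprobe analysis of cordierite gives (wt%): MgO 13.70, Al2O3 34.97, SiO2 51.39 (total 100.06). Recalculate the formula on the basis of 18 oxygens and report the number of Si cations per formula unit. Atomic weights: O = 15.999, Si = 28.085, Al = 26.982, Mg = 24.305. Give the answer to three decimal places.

4.999 Si apfu

MgO: 13.70/40.304 = 0.33992 mol → 0.33992 mol Mg, 0.33992 mol O.
Al2O3: 34.97/101.961 = 0.34297 mol → 0.68594 mol Al, 1.02891 mol O.
SiO2: 51.39/60.083 = 0.85532 mol → 0.85532 mol Si, 1.71064 mol O.
Total oxygen = 3.07947 mol. Normalization factor = 18/3.07947 = 5.84516.
Si per 18 O = 0.85532 × 5.84516 = 4.999.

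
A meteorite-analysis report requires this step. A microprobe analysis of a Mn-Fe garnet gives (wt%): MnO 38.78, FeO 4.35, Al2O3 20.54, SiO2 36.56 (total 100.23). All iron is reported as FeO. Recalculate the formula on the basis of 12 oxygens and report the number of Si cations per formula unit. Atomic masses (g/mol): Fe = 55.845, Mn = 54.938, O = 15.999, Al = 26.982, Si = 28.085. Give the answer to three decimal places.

3.007 Si apfu

MnO (M=70.937): mol = 0.54668; Mn = 0.54668, O = 0.54668.
FeO (M=71.844): mol = 0.06055; Fe = 0.06055, O = 0.06055.
Al2O3 (M=101.961): mol = 0.20145; Al = 0.40290, O = 0.60435.
SiO2 (M=60.083): mol = 0.60849; Si = 0.60849, O = 1.21698.
ΣO = 2.42856; factor = 12/ΣO = 4.94120.
Si apfu = 0.60849 × 4.94120 = 3.007.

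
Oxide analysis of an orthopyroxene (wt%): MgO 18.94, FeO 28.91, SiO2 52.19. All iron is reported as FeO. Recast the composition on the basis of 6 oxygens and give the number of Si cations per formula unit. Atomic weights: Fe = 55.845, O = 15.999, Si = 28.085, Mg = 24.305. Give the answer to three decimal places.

MgO: 18.94/40.304 = 0.46993 mol → 0.46993 mol Mg, 0.46993 mol O.
FeO: 28.91/71.844 = 0.40240 mol → 0.40240 mol Fe, 0.40240 mol O.
SiO2: 52.19/60.083 = 0.86863 mol → 0.86863 mol Si, 1.73726 mol O.
Total oxygen = 2.60959 mol. Normalization factor = 6/2.60959 = 2.29921.
Si per 6 O = 0.86863 × 2.29921 = 1.997.

1.997 Si apfu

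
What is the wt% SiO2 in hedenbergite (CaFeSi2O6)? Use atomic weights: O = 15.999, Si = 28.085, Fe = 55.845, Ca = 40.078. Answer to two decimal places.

Molar mass of CaFeSi2O6 = 1×40.078 + 1×55.845 + 2×28.085 + 6×15.999 = 248.087 g/mol.
Each formula unit contains 2 Si, equivalent to 2/1 = 2.0000 mol SiO2.
M(SiO2) = 1×28.085 + 2×15.999 = 60.083 g/mol.
Mass of SiO2 per formula unit = 2.0000 × 60.083 = 120.166 g.
SiO2 wt% = 120.166 / 248.087 × 100 = 48.44%.

48.44 wt%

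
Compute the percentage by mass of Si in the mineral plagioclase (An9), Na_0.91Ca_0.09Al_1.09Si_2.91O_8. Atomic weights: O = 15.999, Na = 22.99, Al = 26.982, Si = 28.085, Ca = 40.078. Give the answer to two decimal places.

31.00 wt%

Molar mass of Na_0.91Ca_0.09Al_1.09Si_2.91O_8: 0.91×22.99 + 0.09×40.078 + 1.09×26.982 + 2.91×28.085 + 8×15.999 = 263.658 g/mol.
Mass of Si per formula unit: 2.91 × 28.085 = 81.727 g.
Weight fraction Si = 81.727 / 263.658 = 0.3100.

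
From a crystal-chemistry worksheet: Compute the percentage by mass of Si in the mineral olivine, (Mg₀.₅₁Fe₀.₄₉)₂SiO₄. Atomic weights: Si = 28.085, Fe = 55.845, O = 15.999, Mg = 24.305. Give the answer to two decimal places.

16.37 wt%

Molar mass of (Mg₀.₅₁Fe₀.₄₉)₂SiO₄: 1.02×24.305 + 0.98×55.845 + 1×28.085 + 4×15.999 = 171.600 g/mol.
Mass of Si per formula unit: 1 × 28.085 = 28.085 g.
Weight fraction Si = 28.085 / 171.600 = 0.1637.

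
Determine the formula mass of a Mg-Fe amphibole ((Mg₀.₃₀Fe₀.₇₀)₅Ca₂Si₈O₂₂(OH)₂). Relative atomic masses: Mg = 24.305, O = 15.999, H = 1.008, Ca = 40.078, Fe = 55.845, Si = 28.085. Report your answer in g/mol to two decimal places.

922.74 g/mol

Mg: 1.50 × 24.305 = 36.4575
Fe: 3.50 × 55.845 = 195.4575
Ca: 2 × 40.078 = 80.1560
Si: 8 × 28.085 = 224.6800
O: 24 × 15.999 = 383.9760
H: 2 × 1.008 = 2.0160
Summing the contributions gives the formula mass.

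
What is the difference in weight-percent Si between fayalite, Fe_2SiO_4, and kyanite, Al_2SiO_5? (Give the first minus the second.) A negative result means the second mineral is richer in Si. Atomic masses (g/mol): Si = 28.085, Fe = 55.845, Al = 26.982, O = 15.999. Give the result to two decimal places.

First mineral: 28.085 g Si in 203.771 g formula = 13.78 wt% Si.
Second mineral: 28.085 g Si in 162.044 g formula = 17.33 wt% Si.
13.78% − 17.33% gives a difference of -3.55 percentage points.

-3.55 percentage points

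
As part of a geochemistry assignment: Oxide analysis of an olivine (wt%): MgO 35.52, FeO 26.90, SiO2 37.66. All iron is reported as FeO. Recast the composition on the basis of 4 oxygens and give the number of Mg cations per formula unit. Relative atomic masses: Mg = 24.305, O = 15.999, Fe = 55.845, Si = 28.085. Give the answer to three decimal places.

1.405 Mg apfu

MgO: 35.52/40.304 = 0.88130 mol → 0.88130 mol Mg, 0.88130 mol O.
FeO: 26.90/71.844 = 0.37442 mol → 0.37442 mol Fe, 0.37442 mol O.
SiO2: 37.66/60.083 = 0.62680 mol → 0.62680 mol Si, 1.25360 mol O.
Total oxygen = 2.50932 mol. Normalization factor = 4/2.50932 = 1.59406.
Mg per 4 O = 0.88130 × 1.59406 = 1.405.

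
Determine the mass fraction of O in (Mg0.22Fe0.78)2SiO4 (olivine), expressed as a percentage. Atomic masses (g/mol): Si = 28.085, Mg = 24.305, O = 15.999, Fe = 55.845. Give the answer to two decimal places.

33.70 weight percent

Molar mass of (Mg0.22Fe0.78)2SiO4: 0.44·24.305 + 1.56·55.845 + 1·28.085 + 4·15.999 = 189.893 g/mol.
Mass of O per formula unit: 4 × 15.999 = 63.996 g.
Weight fraction O = 63.996 / 189.893 = 0.3370.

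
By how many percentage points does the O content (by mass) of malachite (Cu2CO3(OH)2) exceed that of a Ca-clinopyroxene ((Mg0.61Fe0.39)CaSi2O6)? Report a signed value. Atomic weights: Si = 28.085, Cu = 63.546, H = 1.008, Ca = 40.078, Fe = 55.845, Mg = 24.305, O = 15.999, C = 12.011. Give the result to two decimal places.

O in Cu2CO3(OH)2: molar mass 221.114 g/mol; 5×15.999 = 79.995 g → 36.18 wt%.
O in (Mg0.61Fe0.39)CaSi2O6: molar mass 228.848 g/mol; 6×15.999 = 95.994 g → 41.95 wt%.
Difference = 36.18 − 41.95 = -5.77 percentage points.

-5.77 percentage points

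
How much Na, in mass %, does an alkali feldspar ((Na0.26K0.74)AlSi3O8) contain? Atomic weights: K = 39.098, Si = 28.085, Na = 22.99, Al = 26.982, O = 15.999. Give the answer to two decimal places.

2.18 mass %

Formula mass = 0.26·22.99 + 0.74·39.098 + 1·26.982 + 3·28.085 + 8·15.999 = 274.139 g/mol, of which 5.977 g is Na.
So Na makes up 5.977/274.139 = 0.0218 of the mass, i.e. 2.18%.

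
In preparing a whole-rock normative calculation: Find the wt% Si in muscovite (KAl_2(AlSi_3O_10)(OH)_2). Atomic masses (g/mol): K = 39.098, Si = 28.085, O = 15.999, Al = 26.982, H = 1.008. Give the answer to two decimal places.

21.15 wt%

M(KAl_2(AlSi_3O_10)(OH)_2) = 398.303 g/mol.
Si contributes 3 × 28.085 = 84.255 g per mole.
84.255/398.303 = 0.2115 → 21.15%.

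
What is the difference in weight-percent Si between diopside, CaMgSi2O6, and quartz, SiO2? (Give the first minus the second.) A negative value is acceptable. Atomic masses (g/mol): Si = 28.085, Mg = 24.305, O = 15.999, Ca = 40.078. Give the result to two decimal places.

Si in CaMgSi2O6: molar mass 216.547 g/mol; 2×28.085 = 56.170 g → 25.94 wt%.
Si in SiO2: molar mass 60.083 g/mol; 1×28.085 = 28.085 g → 46.74 wt%.
Difference = 25.94 − 46.74 = -20.80 percentage points.

-20.80 percentage points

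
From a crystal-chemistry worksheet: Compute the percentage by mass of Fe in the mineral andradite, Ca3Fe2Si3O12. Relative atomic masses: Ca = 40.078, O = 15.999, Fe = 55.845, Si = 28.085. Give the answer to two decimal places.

21.98 wt%

Molar mass of Ca3Fe2Si3O12: 3·40.078 + 2·55.845 + 3·28.085 + 12·15.999 = 508.167 g/mol.
Mass of Fe per formula unit: 2 × 55.845 = 111.690 g.
Weight fraction Fe = 111.690 / 508.167 = 0.2198.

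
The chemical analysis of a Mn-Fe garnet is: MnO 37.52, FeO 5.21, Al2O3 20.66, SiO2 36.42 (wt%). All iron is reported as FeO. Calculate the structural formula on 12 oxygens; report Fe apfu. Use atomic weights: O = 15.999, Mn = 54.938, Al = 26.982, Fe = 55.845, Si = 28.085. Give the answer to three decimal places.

MnO: 37.52/70.937 = 0.52892 mol → 0.52892 mol Mn, 0.52892 mol O.
FeO: 5.21/71.844 = 0.07252 mol → 0.07252 mol Fe, 0.07252 mol O.
Al2O3: 20.66/101.961 = 0.20263 mol → 0.40526 mol Al, 0.60789 mol O.
SiO2: 36.42/60.083 = 0.60616 mol → 0.60616 mol Si, 1.21232 mol O.
Total oxygen = 2.42165 mol. Normalization factor = 12/2.42165 = 4.95530.
Fe per 12 O = 0.07252 × 4.95530 = 0.359.

0.359 Fe apfu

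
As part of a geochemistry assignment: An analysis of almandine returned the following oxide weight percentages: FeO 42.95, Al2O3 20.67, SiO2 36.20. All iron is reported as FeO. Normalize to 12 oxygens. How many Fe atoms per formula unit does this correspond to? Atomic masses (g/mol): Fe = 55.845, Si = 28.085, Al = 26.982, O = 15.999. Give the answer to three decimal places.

2.975 Fe apfu

FeO: 42.95/71.844 = 0.59782 mol → 0.59782 mol Fe, 0.59782 mol O.
Al2O3: 20.67/101.961 = 0.20272 mol → 0.40544 mol Al, 0.60816 mol O.
SiO2: 36.20/60.083 = 0.60250 mol → 0.60250 mol Si, 1.20500 mol O.
Total oxygen = 2.41098 mol. Normalization factor = 12/2.41098 = 4.97723.
Fe per 12 O = 0.59782 × 4.97723 = 2.975.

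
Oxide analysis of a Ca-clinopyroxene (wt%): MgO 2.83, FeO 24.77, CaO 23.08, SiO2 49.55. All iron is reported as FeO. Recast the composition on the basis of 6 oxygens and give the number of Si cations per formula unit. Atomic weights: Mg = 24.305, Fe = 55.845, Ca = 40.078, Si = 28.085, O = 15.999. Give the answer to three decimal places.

MgO (M=40.304): mol = 0.07022; Mg = 0.07022, O = 0.07022.
FeO (M=71.844): mol = 0.34477; Fe = 0.34477, O = 0.34477.
CaO (M=56.077): mol = 0.41158; Ca = 0.41158, O = 0.41158.
SiO2 (M=60.083): mol = 0.82469; Si = 0.82469, O = 1.64938.
ΣO = 2.47595; factor = 6/ΣO = 2.42331.
Si apfu = 0.82469 × 2.42331 = 1.998.

1.998 Si apfu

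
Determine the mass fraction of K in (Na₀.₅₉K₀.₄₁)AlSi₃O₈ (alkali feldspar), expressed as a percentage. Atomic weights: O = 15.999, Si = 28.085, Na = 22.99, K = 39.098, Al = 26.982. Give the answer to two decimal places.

5.96 wt%

Formula mass = 0.59×22.99 + 0.41×39.098 + 1×26.982 + 3×28.085 + 8×15.999 = 268.823 g/mol, of which 16.030 g is K.
So K makes up 16.030/268.823 = 0.0596 of the mass, i.e. 5.96%.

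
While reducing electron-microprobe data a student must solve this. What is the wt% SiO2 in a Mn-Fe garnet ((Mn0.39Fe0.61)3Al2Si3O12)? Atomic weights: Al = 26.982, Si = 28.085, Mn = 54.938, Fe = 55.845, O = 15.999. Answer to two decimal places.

36.29 wt%

Formula mass = 496.681 g/mol.
3 Si → 3.0000 mol SiO2 per formula unit; M(SiO2) = 60.083, so SiO2 mass = 180.249 g.
180.249/496.681 × 100 = 36.29 wt%.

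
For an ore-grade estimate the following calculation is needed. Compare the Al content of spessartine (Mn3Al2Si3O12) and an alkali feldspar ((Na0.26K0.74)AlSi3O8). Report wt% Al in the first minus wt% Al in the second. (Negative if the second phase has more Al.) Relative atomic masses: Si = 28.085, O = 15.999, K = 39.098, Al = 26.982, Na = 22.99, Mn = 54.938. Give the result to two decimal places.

Al in Mn3Al2Si3O12: molar mass 495.021 g/mol; 2×26.982 = 53.964 g → 10.90 wt%.
Al in (Na0.26K0.74)AlSi3O8: molar mass 274.139 g/mol; 1×26.982 = 26.982 g → 9.84 wt%.
Difference = 10.90 − 9.84 = 1.06 percentage points.

1.06 percentage points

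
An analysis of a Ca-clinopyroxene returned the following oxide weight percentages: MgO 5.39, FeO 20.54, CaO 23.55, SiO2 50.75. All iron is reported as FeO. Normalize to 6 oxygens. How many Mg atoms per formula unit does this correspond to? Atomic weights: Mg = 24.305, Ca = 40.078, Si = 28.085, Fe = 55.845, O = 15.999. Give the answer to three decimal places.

5.39 wt% MgO ÷ 40.304 g/mol = 0.13373 mol, giving 0.13373 Mg and 0.13373 O.
20.54 wt% FeO ÷ 71.844 g/mol = 0.28590 mol, giving 0.28590 Fe and 0.28590 O.
23.55 wt% CaO ÷ 56.077 g/mol = 0.41996 mol, giving 0.41996 Ca and 0.41996 O.
50.75 wt% SiO2 ÷ 60.083 g/mol = 0.84466 mol, giving 0.84466 Si and 1.68932 O.
Oxygen sums to 2.52891; scaling by 6/2.52891 = 2.37256 puts the formula on 6 O.
Mg: 0.13373 × 2.37256 = 0.317 atoms per formula unit.

0.317 Mg apfu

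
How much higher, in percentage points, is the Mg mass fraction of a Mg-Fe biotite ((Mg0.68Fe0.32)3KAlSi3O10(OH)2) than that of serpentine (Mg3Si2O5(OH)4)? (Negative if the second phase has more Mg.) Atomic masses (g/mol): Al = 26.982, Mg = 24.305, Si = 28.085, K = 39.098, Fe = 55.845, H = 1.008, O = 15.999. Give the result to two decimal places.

-15.23 percentage points

First mineral: 49.582 g Mg in 447.532 g formula = 11.08 wt% Mg.
Second mineral: 72.915 g Mg in 277.108 g formula = 26.31 wt% Mg.
11.08% − 26.31% gives a difference of -15.23 percentage points.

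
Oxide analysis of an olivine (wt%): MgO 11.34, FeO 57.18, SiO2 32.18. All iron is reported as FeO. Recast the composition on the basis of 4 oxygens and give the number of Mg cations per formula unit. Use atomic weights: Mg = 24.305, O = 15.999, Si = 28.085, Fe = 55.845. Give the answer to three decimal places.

11.34 wt% MgO ÷ 40.304 g/mol = 0.28136 mol, giving 0.28136 Mg and 0.28136 O.
57.18 wt% FeO ÷ 71.844 g/mol = 0.79589 mol, giving 0.79589 Fe and 0.79589 O.
32.18 wt% SiO2 ÷ 60.083 g/mol = 0.53559 mol, giving 0.53559 Si and 1.07118 O.
Oxygen sums to 2.14843; scaling by 4/2.14843 = 1.86182 puts the formula on 4 O.
Mg: 0.28136 × 1.86182 = 0.524 atoms per formula unit.

0.524 Mg apfu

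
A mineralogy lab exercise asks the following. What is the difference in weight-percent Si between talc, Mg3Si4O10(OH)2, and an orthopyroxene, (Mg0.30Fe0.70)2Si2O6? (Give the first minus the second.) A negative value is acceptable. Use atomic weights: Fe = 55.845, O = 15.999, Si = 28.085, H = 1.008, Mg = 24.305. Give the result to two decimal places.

6.69 percentage points

Si in Mg3Si4O10(OH)2: molar mass 379.259 g/mol; 4×28.085 = 112.340 g → 29.62 wt%.
Si in (Mg0.30Fe0.70)2Si2O6: molar mass 244.930 g/mol; 2×28.085 = 56.170 g → 22.93 wt%.
Difference = 29.62 − 22.93 = 6.69 percentage points.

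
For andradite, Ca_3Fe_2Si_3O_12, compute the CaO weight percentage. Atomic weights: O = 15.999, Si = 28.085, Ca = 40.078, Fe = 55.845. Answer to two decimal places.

M(Ca_3Fe_2Si_3O_12) = 508.167 g/mol; M(CaO) = 56.077 g/mol.
Moles CaO per formula unit = 3 Ca ÷ 1 = 3.0000.
CaO fraction = (3.0000 × 56.077) / 508.167 = 168.231/508.167 = 0.3311.

33.11 wt%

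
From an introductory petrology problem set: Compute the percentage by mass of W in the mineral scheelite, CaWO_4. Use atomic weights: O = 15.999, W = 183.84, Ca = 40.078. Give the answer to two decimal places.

63.85 wt%

M(CaWO_4) = 287.914 g/mol.
W contributes 1 × 183.84 = 183.840 g per mole.
183.840/287.914 = 0.6385 → 63.85%.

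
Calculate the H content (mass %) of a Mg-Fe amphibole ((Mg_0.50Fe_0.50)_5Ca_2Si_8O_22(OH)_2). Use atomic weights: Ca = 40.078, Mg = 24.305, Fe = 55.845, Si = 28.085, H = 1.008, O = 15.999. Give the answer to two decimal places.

M((Mg_0.50Fe_0.50)_5Ca_2Si_8O_22(OH)_2) = 891.203 g/mol.
H contributes 2 × 1.008 = 2.016 g per mole.
2.016/891.203 = 0.0023 → 0.23%.

0.23 mass %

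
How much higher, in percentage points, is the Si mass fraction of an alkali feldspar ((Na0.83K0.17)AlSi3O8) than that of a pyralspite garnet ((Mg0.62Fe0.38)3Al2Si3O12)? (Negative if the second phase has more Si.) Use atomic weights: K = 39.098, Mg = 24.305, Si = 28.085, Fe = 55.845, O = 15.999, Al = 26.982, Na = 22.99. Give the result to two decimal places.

Si in (Na0.83K0.17)AlSi3O8: molar mass 264.957 g/mol; 3×28.085 = 84.255 g → 31.80 wt%.
Si in (Mg0.62Fe0.38)3Al2Si3O12: molar mass 439.078 g/mol; 3×28.085 = 84.255 g → 19.19 wt%.
Difference = 31.80 − 19.19 = 12.61 percentage points.

12.61 percentage points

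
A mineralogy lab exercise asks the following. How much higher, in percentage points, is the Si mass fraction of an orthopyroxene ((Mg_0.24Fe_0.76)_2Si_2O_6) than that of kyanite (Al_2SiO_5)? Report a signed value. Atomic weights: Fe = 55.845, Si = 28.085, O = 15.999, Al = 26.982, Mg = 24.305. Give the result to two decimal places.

First mineral: 56.170 g Si in 248.715 g formula = 22.58 wt% Si.
Second mineral: 28.085 g Si in 162.044 g formula = 17.33 wt% Si.
22.58% − 17.33% gives a difference of 5.25 percentage points.

5.25 percentage points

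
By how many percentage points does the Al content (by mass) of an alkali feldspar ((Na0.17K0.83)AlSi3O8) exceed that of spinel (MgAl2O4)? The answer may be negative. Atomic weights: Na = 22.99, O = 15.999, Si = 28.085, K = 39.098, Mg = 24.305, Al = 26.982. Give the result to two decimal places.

-28.14 percentage points

Al in (Na0.17K0.83)AlSi3O8: molar mass 275.589 g/mol; 1×26.982 = 26.982 g → 9.79 wt%.
Al in MgAl2O4: molar mass 142.265 g/mol; 2×26.982 = 53.964 g → 37.93 wt%.
Difference = 9.79 − 37.93 = -28.14 percentage points.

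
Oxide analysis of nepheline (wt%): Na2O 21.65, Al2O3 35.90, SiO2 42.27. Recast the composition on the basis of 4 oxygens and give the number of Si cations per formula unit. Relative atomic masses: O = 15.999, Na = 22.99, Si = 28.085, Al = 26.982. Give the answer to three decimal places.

1.001 Si apfu

Na2O: 21.65/61.979 = 0.34931 mol → 0.69862 mol Na, 0.34931 mol O.
Al2O3: 35.90/101.961 = 0.35210 mol → 0.70420 mol Al, 1.05630 mol O.
SiO2: 42.27/60.083 = 0.70353 mol → 0.70353 mol Si, 1.40706 mol O.
Total oxygen = 2.81267 mol. Normalization factor = 4/2.81267 = 1.42214.
Si per 4 O = 0.70353 × 1.42214 = 1.001.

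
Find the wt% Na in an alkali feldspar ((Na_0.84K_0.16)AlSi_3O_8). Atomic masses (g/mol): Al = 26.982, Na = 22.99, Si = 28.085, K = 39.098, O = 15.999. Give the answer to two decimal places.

7.29 wt%

M((Na_0.84K_0.16)AlSi_3O_8) = 264.796 g/mol.
Na contributes 0.84 × 22.99 = 19.312 g per mole.
19.312/264.796 = 0.0729 → 7.29%.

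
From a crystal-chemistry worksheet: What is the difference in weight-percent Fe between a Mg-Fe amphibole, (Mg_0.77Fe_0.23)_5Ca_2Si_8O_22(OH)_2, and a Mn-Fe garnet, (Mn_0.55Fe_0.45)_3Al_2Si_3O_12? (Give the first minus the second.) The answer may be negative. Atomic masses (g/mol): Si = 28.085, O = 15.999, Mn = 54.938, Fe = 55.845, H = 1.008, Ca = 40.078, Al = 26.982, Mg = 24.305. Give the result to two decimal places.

M((Mg_0.77Fe_0.23)_5Ca_2Si_8O_22(OH)_2) = 848.624 g/mol, so wt% Fe = 64.222/848.624 × 100 = 7.57%.
M((Mn_0.55Fe_0.45)_3Al_2Si_3O_12) = 496.245 g/mol, so wt% Fe = 75.391/496.245 × 100 = 15.19%.
7.57 − 15.19 = -7.62 pp.

-7.62 percentage points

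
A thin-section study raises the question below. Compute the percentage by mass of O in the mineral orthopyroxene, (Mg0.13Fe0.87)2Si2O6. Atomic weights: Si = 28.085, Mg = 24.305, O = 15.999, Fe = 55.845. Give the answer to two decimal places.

37.55 weight percent

Molar mass of (Mg0.13Fe0.87)2Si2O6: 0.26*24.305 + 1.74*55.845 + 2*28.085 + 6*15.999 = 255.654 g/mol.
Mass of O per formula unit: 6 × 15.999 = 95.994 g.
Weight fraction O = 95.994 / 255.654 = 0.3755.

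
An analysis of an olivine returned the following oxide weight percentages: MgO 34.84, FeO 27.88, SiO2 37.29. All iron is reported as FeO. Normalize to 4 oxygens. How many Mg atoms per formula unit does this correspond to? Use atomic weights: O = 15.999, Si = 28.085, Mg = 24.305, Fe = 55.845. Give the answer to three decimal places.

MgO (M=40.304): mol = 0.86443; Mg = 0.86443, O = 0.86443.
FeO (M=71.844): mol = 0.38806; Fe = 0.38806, O = 0.38806.
SiO2 (M=60.083): mol = 0.62064; Si = 0.62064, O = 1.24128.
ΣO = 2.49377; factor = 4/ΣO = 1.60400.
Mg apfu = 0.86443 × 1.60400 = 1.387.

1.387 Mg apfu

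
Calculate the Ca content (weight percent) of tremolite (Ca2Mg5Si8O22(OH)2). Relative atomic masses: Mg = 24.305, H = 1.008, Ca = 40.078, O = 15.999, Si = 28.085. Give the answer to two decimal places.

Formula mass = 2*40.078 + 5*24.305 + 8*28.085 + 24*15.999 + 2*1.008 = 812.353 g/mol, of which 80.156 g is Ca.
So Ca makes up 80.156/812.353 = 0.0987 of the mass, i.e. 9.87%.

9.87 weight percent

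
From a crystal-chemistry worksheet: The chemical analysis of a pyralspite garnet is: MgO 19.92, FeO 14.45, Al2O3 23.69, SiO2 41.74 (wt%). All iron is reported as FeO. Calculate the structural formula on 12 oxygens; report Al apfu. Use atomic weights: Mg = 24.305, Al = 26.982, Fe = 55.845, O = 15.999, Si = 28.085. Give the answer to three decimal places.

MgO (M=40.304): mol = 0.49424; Mg = 0.49424, O = 0.49424.
FeO (M=71.844): mol = 0.20113; Fe = 0.20113, O = 0.20113.
Al2O3 (M=101.961): mol = 0.23234; Al = 0.46468, O = 0.69702.
SiO2 (M=60.083): mol = 0.69471; Si = 0.69471, O = 1.38942.
ΣO = 2.78181; factor = 12/ΣO = 4.31374.
Al apfu = 0.46468 × 4.31374 = 2.005.

2.005 Al apfu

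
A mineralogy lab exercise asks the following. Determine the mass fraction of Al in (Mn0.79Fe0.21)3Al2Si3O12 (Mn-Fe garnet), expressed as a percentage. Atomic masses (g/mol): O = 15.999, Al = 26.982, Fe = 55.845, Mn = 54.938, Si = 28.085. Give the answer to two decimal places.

10.89 weight percent

Molar mass of (Mn0.79Fe0.21)3Al2Si3O12: 2.37×54.938 + 0.63×55.845 + 2×26.982 + 3×28.085 + 12×15.999 = 495.592 g/mol.
Mass of Al per formula unit: 2 × 26.982 = 53.964 g.
Weight fraction Al = 53.964 / 495.592 = 0.1089.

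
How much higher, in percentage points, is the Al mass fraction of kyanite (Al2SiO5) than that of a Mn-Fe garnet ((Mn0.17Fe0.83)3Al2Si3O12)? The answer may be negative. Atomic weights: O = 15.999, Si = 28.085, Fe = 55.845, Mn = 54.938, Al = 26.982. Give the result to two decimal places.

Al in Al2SiO5: molar mass 162.044 g/mol; 2×26.982 = 53.964 g → 33.30 wt%.
Al in (Mn0.17Fe0.83)3Al2Si3O12: molar mass 497.279 g/mol; 2×26.982 = 53.964 g → 10.85 wt%.
Difference = 33.30 − 10.85 = 22.45 percentage points.

22.45 percentage points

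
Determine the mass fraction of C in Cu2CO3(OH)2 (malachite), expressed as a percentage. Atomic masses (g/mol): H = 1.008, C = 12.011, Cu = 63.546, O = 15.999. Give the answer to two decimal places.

M(Cu2CO3(OH)2) = 221.114 g/mol.
C contributes 1 × 12.011 = 12.011 g per mole.
12.011/221.114 = 0.0543 → 5.43%.

5.43 mass %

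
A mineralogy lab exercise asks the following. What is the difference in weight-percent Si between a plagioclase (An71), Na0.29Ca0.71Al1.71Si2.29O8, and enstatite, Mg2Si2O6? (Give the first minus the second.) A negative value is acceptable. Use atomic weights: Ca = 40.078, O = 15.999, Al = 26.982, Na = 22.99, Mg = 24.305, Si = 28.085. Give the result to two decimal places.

-4.47 percentage points

Si in Na0.29Ca0.71Al1.71Si2.29O8: molar mass 273.568 g/mol; 2.29×28.085 = 64.315 g → 23.51 wt%.
Si in Mg2Si2O6: molar mass 200.774 g/mol; 2×28.085 = 56.170 g → 27.98 wt%.
Difference = 23.51 − 27.98 = -4.47 percentage points.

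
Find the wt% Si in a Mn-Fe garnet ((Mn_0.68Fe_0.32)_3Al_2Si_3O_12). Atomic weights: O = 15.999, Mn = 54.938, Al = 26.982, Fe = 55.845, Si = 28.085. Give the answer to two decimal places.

16.99 mass %

Formula mass = 2.04·54.938 + 0.96·55.845 + 2·26.982 + 3·28.085 + 12·15.999 = 495.892 g/mol, of which 84.255 g is Si.
So Si makes up 84.255/495.892 = 0.1699 of the mass, i.e. 16.99%.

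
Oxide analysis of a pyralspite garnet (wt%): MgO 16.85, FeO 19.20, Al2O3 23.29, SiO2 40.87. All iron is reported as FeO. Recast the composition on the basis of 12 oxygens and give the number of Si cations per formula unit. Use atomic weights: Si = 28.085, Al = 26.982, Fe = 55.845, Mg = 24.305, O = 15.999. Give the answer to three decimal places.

16.85 wt% MgO ÷ 40.304 g/mol = 0.41807 mol, giving 0.41807 Mg and 0.41807 O.
19.20 wt% FeO ÷ 71.844 g/mol = 0.26725 mol, giving 0.26725 Fe and 0.26725 O.
23.29 wt% Al2O3 ÷ 101.961 g/mol = 0.22842 mol, giving 0.45684 Al and 0.68526 O.
40.87 wt% SiO2 ÷ 60.083 g/mol = 0.68023 mol, giving 0.68023 Si and 1.36046 O.
Oxygen sums to 2.73104; scaling by 12/2.73104 = 4.39393 puts the formula on 12 O.
Si: 0.68023 × 4.39393 = 2.989 atoms per formula unit.

2.989 Si apfu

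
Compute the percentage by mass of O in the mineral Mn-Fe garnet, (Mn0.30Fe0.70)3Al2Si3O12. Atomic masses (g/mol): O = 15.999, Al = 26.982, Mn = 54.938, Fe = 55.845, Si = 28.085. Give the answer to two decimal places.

Formula mass = 0.90*54.938 + 2.10*55.845 + 2*26.982 + 3*28.085 + 12*15.999 = 496.926 g/mol, of which 191.988 g is O.
So O makes up 191.988/496.926 = 0.3864 of the mass, i.e. 38.64%.

38.64 mass %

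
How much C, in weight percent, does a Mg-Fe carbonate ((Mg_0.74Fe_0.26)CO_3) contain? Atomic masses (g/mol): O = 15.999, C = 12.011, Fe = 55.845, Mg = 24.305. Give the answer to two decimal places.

12.98 weight percent

Molar mass of (Mg_0.74Fe_0.26)CO_3: 0.74×24.305 + 0.26×55.845 + 1×12.011 + 3×15.999 = 92.513 g/mol.
Mass of C per formula unit: 1 × 12.011 = 12.011 g.
Weight fraction C = 12.011 / 92.513 = 0.1298.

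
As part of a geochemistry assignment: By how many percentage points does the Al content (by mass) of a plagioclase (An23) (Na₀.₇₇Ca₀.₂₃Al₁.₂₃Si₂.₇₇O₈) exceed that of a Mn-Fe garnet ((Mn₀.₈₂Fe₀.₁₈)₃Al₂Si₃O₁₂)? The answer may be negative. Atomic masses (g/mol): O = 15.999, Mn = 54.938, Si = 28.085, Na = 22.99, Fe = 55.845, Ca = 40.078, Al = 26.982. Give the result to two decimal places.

1.59 percentage points

M(Na₀.₇₇Ca₀.₂₃Al₁.₂₃Si₂.₇₇O₈) = 265.896 g/mol, so wt% Al = 33.188/265.896 × 100 = 12.48%.
M((Mn₀.₈₂Fe₀.₁₈)₃Al₂Si₃O₁₂) = 495.511 g/mol, so wt% Al = 53.964/495.511 × 100 = 10.89%.
12.48 − 10.89 = 1.59 pp.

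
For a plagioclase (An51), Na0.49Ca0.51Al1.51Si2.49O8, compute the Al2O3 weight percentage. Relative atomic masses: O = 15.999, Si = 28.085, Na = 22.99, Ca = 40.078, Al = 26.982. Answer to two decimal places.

28.47 wt%

Molar mass of Na0.49Ca0.51Al1.51Si2.49O8 = 0.49*22.99 + 0.51*40.078 + 1.51*26.982 + 2.49*28.085 + 8*15.999 = 270.371 g/mol.
Each formula unit contains 1.51 Al, equivalent to 1.51/2 = 0.7550 mol Al2O3.
M(Al2O3) = 2×26.982 + 3×15.999 = 101.961 g/mol.
Mass of Al2O3 per formula unit = 0.7550 × 101.961 = 76.981 g.
Al2O3 wt% = 76.981 / 270.371 × 100 = 28.47%.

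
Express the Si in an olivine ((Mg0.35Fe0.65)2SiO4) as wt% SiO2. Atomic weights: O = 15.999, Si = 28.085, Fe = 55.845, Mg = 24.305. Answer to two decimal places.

33.07 wt%

M((Mg0.35Fe0.65)2SiO4) = 181.693 g/mol; M(SiO2) = 60.083 g/mol.
Moles SiO2 per formula unit = 1 Si ÷ 1 = 1.0000.
SiO2 fraction = (1.0000 × 60.083) / 181.693 = 60.083/181.693 = 0.3307.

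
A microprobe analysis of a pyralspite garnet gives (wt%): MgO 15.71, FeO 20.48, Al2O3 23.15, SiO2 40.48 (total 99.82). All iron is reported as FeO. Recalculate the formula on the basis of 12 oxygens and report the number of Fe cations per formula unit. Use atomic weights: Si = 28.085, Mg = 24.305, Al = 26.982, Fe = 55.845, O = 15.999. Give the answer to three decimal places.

1.265 Fe apfu

MgO (M=40.304): mol = 0.38979; Mg = 0.38979, O = 0.38979.
FeO (M=71.844): mol = 0.28506; Fe = 0.28506, O = 0.28506.
Al2O3 (M=101.961): mol = 0.22705; Al = 0.45410, O = 0.68115.
SiO2 (M=60.083): mol = 0.67373; Si = 0.67373, O = 1.34746.
ΣO = 2.70346; factor = 12/ΣO = 4.43876.
Fe apfu = 0.28506 × 4.43876 = 1.265.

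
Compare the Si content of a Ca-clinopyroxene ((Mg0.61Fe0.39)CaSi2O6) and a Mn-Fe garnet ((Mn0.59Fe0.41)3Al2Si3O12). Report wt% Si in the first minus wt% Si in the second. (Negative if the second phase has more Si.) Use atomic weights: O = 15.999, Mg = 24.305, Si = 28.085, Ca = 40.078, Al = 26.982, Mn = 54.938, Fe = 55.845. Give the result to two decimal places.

M((Mg0.61Fe0.39)CaSi2O6) = 228.848 g/mol, so wt% Si = 56.170/228.848 × 100 = 24.54%.
M((Mn0.59Fe0.41)3Al2Si3O12) = 496.137 g/mol, so wt% Si = 84.255/496.137 × 100 = 16.98%.
24.54 − 16.98 = 7.56 pp.

7.56 percentage points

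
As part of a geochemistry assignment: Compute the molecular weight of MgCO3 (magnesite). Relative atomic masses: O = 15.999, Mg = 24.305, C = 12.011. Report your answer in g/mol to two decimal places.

Mg: 1 × 24.305 = 24.3050
C: 1 × 12.011 = 12.0110
O: 3 × 15.999 = 47.9970
Summing the contributions gives the formula mass.

84.31 g/mol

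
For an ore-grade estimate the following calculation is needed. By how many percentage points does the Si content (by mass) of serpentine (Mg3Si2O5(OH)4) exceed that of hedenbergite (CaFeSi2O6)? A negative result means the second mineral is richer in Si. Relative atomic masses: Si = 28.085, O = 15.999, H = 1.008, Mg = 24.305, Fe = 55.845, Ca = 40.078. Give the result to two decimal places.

M(Mg3Si2O5(OH)4) = 277.108 g/mol, so wt% Si = 56.170/277.108 × 100 = 20.27%.
M(CaFeSi2O6) = 248.087 g/mol, so wt% Si = 56.170/248.087 × 100 = 22.64%.
20.27 − 22.64 = -2.37 pp.

-2.37 percentage points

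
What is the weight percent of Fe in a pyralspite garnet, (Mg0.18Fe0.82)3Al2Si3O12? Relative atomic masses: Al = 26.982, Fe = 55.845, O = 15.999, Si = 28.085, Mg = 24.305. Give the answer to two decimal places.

28.58 weight percent

M((Mg0.18Fe0.82)3Al2Si3O12) = 480.710 g/mol.
Fe contributes 2.46 × 55.845 = 137.379 g per mole.
137.379/480.710 = 0.2858 → 28.58%.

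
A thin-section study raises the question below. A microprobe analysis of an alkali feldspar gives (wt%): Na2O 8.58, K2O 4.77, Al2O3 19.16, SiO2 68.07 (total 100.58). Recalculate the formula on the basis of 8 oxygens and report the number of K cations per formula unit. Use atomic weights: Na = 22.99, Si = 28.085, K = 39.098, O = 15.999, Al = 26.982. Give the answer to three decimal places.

0.268 K apfu

Na2O (M=61.979): mol = 0.13843; Na = 0.27686, O = 0.13843.
K2O (M=94.195): mol = 0.05064; K = 0.10128, O = 0.05064.
Al2O3 (M=101.961): mol = 0.18791; Al = 0.37582, O = 0.56373.
SiO2 (M=60.083): mol = 1.13293; Si = 1.13293, O = 2.26586.
ΣO = 3.01866; factor = 8/ΣO = 2.65018.
K apfu = 0.10128 × 2.65018 = 0.268.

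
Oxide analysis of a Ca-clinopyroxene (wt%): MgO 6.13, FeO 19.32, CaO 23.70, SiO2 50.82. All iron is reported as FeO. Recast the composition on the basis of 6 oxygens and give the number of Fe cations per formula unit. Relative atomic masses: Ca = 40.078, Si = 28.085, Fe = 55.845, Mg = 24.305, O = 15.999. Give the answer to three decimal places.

0.636 Fe apfu

6.13 wt% MgO ÷ 40.304 g/mol = 0.15209 mol, giving 0.15209 Mg and 0.15209 O.
19.32 wt% FeO ÷ 71.844 g/mol = 0.26892 mol, giving 0.26892 Fe and 0.26892 O.
23.70 wt% CaO ÷ 56.077 g/mol = 0.42263 mol, giving 0.42263 Ca and 0.42263 O.
50.82 wt% SiO2 ÷ 60.083 g/mol = 0.84583 mol, giving 0.84583 Si and 1.69166 O.
Oxygen sums to 2.53530; scaling by 6/2.53530 = 2.36658 puts the formula on 6 O.
Fe: 0.26892 × 2.36658 = 0.636 atoms per formula unit.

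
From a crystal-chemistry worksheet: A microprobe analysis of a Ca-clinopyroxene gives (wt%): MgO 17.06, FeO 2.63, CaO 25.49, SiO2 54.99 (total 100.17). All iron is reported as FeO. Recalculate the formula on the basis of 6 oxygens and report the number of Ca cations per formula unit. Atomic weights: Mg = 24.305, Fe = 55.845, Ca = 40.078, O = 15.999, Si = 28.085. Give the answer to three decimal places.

0.994 Ca apfu

MgO (M=40.304): mol = 0.42328; Mg = 0.42328, O = 0.42328.
FeO (M=71.844): mol = 0.03661; Fe = 0.03661, O = 0.03661.
CaO (M=56.077): mol = 0.45455; Ca = 0.45455, O = 0.45455.
SiO2 (M=60.083): mol = 0.91523; Si = 0.91523, O = 1.83046.
ΣO = 2.74490; factor = 6/ΣO = 2.18587.
Ca apfu = 0.45455 × 2.18587 = 0.994.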